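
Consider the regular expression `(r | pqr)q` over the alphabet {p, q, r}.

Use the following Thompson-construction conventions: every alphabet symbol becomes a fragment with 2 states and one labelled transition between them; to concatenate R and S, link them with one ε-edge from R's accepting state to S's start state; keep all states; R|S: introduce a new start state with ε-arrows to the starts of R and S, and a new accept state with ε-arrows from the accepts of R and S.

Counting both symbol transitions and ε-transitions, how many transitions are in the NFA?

Recursing over subexpressions:
Each of the 5 symbol leaves contributes 1 transition (1 symbol, 0 ε).
  pqr — 5 transitions (3 symbol, 2 ε)
  r | pqr — 10 transitions (4 symbol, 6 ε)
  (r | pqr)q — 12 transitions (5 symbol, 7 ε)

12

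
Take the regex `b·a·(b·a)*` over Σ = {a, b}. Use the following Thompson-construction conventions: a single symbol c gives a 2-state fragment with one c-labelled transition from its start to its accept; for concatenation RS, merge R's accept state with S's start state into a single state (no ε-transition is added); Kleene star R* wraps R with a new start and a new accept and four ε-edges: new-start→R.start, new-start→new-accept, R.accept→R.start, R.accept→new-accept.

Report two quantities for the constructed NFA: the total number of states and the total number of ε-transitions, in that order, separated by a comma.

7, 4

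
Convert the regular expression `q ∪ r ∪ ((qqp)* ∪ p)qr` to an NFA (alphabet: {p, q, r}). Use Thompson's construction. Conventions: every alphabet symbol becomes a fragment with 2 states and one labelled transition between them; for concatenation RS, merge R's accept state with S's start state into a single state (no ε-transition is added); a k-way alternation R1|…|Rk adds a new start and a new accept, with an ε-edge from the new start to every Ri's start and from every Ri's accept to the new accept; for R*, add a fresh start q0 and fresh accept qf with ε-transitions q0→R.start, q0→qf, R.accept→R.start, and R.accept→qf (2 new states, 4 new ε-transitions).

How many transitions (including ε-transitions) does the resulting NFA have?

Recursing over subexpressions:
Each of the 8 symbol leaves contributes 1 transition (1 symbol, 0 ε).
  qqp : 3 transitions (3 symbol, 0 ε)
  (qqp)* : 7 transitions (3 symbol, 4 ε)
  (qqp)* ∪ p : 12 transitions (4 symbol, 8 ε)
  ((qqp)* ∪ p)qr : 14 transitions (6 symbol, 8 ε)
  q ∪ r ∪ ((qqp)* ∪ p)qr : 22 transitions (8 symbol, 14 ε)

22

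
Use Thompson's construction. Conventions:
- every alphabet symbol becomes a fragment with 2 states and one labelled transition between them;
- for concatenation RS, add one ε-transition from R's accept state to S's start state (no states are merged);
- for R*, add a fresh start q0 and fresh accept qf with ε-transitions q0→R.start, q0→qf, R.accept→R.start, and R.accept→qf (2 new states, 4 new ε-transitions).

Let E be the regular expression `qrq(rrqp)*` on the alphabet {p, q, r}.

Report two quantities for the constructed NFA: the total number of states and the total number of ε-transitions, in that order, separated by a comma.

Bottom-up over the parse tree:
Each of the 7 symbol leaves contributes 2 states and 0 ε-transitions.
  rrqp → 8 states, 3 ε-transitions
  (rrqp)* → 10 states, 7 ε-transitions
  qrq(rrqp)* → 16 states, 10 ε-transitions

16, 10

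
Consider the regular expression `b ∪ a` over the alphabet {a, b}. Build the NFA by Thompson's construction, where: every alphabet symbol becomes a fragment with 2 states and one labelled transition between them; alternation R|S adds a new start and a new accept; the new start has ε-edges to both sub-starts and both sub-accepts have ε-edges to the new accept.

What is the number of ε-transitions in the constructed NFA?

Recursing over subexpressions:
Each of the 2 symbol leaves contributes 0 ε-transitions.
  b ∪ a : 4 ε-transitions

4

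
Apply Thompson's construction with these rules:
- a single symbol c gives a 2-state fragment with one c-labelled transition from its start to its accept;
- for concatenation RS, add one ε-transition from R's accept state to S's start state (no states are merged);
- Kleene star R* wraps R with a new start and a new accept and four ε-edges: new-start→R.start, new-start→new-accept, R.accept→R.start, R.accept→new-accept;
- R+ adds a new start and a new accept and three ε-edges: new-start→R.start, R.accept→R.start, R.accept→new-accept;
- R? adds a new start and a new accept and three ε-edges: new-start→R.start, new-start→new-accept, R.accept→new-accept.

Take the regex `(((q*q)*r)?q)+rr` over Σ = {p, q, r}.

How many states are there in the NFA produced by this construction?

By structural recursion:
Each of the 6 symbol leaves contributes a 2-state fragment.
  q* : 4 states
  q*q : 6 states
  (q*q)* : 8 states
  (q*q)*r : 10 states
  ((q*q)*r)? : 12 states
  ((q*q)*r)?q : 14 states
  (((q*q)*r)?q)+ : 16 states
  (((q*q)*r)?q)+rr : 20 states

20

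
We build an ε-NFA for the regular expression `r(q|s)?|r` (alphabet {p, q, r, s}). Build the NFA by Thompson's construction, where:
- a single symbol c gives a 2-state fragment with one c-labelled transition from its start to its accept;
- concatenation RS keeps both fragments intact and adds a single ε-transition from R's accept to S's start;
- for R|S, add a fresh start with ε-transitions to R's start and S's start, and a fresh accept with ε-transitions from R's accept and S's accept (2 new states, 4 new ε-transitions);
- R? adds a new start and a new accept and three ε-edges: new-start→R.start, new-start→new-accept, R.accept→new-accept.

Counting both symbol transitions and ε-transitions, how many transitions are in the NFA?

16

By structural recursion:
Each of the 4 symbol leaves contributes 1 transition (1 symbol, 0 ε).
  q|s = 6 transitions (2 symbol, 4 ε)
  (q|s)? = 9 transitions (2 symbol, 7 ε)
  r(q|s)? = 11 transitions (3 symbol, 8 ε)
  r(q|s)?|r = 16 transitions (4 symbol, 12 ε)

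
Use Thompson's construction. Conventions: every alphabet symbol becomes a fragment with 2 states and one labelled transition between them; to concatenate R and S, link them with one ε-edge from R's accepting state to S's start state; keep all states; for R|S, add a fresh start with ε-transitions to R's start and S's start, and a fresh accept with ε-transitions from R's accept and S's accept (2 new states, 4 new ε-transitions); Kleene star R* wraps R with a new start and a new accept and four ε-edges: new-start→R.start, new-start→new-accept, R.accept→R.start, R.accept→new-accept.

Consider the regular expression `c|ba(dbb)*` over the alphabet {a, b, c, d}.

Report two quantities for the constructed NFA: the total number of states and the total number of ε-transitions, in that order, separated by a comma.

16, 12

Per subexpression:
Each of the 6 symbol leaves contributes 2 states and 0 ε-transitions.
  dbb = 6 states, 2 ε-transitions
  (dbb)* = 8 states, 6 ε-transitions
  ba(dbb)* = 12 states, 8 ε-transitions
  c|ba(dbb)* = 16 states, 12 ε-transitions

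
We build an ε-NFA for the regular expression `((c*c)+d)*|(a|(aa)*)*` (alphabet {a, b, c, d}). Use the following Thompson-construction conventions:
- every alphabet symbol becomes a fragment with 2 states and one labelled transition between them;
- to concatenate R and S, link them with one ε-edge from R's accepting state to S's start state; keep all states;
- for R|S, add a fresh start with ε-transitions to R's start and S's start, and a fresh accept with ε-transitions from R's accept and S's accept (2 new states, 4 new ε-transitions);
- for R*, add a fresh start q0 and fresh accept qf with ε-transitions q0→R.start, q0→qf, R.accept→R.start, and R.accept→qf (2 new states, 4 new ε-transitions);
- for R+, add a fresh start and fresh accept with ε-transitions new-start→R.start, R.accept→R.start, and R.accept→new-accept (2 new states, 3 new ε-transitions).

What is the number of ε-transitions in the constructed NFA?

Building bottom-up:
Each of the 6 symbol leaves contributes 0 ε-transitions.
  c* = 4 ε-transitions
  c*c = 5 ε-transitions
  (c*c)+ = 8 ε-transitions
  (c*c)+d = 9 ε-transitions
  ((c*c)+d)* = 13 ε-transitions
  aa = 1 ε-transition
  (aa)* = 5 ε-transitions
  a|(aa)* = 9 ε-transitions
  (a|(aa)*)* = 13 ε-transitions
  ((c*c)+d)*|(a|(aa)*)* = 30 ε-transitions

30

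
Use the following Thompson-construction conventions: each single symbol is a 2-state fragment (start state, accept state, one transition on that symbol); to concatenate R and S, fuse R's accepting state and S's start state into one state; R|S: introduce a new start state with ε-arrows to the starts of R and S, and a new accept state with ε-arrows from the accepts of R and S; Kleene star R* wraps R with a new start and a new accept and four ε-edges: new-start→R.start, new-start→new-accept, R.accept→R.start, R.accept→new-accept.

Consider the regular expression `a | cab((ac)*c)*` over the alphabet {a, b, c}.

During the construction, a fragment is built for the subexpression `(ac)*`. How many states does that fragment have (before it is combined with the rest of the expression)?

5

Fragment for `(ac)*`:
Each of the 2 symbol leaves contributes a 2-state fragment.
  ac = 3 states
  (ac)* = 5 states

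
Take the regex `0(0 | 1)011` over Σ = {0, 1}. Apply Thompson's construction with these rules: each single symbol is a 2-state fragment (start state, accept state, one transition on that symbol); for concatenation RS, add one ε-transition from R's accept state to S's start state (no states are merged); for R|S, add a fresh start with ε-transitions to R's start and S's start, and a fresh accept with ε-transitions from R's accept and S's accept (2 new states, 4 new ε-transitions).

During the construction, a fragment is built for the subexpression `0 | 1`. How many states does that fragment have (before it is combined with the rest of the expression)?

Fragment for `0 | 1`:
Each of the 2 symbol leaves contributes a 2-state fragment.
  0 | 1 = 6 states

6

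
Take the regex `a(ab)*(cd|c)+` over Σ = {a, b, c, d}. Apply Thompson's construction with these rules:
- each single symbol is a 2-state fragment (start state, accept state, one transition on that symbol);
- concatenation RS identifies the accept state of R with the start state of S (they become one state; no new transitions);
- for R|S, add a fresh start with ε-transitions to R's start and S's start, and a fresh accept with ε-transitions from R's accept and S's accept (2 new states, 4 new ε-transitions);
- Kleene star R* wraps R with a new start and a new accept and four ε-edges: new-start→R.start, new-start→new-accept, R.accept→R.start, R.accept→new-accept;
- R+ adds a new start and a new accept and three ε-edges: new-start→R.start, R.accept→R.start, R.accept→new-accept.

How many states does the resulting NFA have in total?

14

By structural recursion:
Each of the 6 symbol leaves contributes a 2-state fragment.
  ab : 3 states
  (ab)* : 5 states
  cd : 3 states
  cd|c : 7 states
  (cd|c)+ : 9 states
  a(ab)*(cd|c)+ : 14 states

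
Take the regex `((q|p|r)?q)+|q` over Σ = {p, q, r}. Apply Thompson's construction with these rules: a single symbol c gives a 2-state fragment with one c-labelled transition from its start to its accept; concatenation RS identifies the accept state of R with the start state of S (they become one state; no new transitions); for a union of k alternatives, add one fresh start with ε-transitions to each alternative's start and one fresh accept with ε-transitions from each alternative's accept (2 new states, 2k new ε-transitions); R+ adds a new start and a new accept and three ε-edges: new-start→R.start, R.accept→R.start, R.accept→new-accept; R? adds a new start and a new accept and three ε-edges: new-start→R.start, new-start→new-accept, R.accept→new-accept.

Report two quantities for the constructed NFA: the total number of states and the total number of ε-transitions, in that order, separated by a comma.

17, 16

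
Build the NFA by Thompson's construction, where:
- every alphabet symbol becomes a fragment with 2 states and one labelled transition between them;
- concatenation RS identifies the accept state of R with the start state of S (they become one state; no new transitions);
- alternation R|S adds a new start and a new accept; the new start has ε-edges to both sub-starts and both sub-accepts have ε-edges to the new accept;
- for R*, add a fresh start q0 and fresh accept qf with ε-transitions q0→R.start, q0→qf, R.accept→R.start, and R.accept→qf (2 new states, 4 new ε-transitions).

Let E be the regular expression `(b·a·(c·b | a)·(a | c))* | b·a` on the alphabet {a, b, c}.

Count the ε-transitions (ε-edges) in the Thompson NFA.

Building bottom-up:
Each of the 9 symbol leaves contributes 0 ε-transitions.
  c·b : 0 ε-transitions
  c·b | a : 4 ε-transitions
  a | c : 4 ε-transitions
  b·a·(c·b | a)·(a | c) : 8 ε-transitions
  (b·a·(c·b | a)·(a | c))* : 12 ε-transitions
  b·a : 0 ε-transitions
  (b·a·(c·b | a)·(a | c))* | b·a : 16 ε-transitions

16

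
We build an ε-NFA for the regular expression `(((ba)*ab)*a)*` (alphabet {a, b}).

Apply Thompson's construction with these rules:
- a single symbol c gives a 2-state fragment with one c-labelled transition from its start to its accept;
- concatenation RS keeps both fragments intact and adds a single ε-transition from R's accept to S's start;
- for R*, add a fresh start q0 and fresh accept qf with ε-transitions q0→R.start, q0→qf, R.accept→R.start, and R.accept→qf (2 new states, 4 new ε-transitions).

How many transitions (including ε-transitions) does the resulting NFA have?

21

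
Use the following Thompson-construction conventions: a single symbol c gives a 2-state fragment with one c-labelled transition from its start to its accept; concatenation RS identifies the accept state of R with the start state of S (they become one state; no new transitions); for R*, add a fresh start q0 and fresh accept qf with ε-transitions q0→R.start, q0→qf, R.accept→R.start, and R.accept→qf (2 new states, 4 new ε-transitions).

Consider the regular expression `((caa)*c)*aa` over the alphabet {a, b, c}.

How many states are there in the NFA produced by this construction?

11

Per subexpression:
Each of the 6 symbol leaves contributes a 2-state fragment.
  caa — 4 states
  (caa)* — 6 states
  (caa)*c — 7 states
  ((caa)*c)* — 9 states
  ((caa)*c)*aa — 11 states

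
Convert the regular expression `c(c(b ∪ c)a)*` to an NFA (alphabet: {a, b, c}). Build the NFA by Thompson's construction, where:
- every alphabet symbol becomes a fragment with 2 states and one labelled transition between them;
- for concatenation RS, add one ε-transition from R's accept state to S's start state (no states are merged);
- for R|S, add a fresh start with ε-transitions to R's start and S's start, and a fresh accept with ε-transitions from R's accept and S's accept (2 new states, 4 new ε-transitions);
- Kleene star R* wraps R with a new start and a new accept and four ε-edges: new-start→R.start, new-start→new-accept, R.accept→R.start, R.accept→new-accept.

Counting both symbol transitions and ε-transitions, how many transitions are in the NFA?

Per subexpression:
Each of the 5 symbol leaves contributes 1 transition (1 symbol, 0 ε).
  b ∪ c : 6 transitions (2 symbol, 4 ε)
  c(b ∪ c)a : 10 transitions (4 symbol, 6 ε)
  (c(b ∪ c)a)* : 14 transitions (4 symbol, 10 ε)
  c(c(b ∪ c)a)* : 16 transitions (5 symbol, 11 ε)

16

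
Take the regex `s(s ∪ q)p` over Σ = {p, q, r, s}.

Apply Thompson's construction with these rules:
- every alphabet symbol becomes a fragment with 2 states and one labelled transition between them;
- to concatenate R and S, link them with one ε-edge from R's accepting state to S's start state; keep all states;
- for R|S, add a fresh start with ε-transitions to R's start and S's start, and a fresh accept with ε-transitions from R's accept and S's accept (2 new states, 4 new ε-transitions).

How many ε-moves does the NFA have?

6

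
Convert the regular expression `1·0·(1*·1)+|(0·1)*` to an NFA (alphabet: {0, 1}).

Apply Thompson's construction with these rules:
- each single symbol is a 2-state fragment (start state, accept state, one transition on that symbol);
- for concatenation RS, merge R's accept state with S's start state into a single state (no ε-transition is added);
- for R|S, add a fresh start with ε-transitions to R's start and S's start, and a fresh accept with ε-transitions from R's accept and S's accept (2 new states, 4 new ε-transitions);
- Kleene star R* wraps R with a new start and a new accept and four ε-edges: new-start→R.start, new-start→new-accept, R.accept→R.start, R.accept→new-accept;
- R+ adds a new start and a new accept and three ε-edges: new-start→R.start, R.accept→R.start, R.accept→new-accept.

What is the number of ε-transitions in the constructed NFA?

15

Recursing over subexpressions:
Each of the 6 symbol leaves contributes 0 ε-transitions.
  1* = 4 ε-transitions
  1*·1 = 4 ε-transitions
  (1*·1)+ = 7 ε-transitions
  1·0·(1*·1)+ = 7 ε-transitions
  0·1 = 0 ε-transitions
  (0·1)* = 4 ε-transitions
  1·0·(1*·1)+|(0·1)* = 15 ε-transitions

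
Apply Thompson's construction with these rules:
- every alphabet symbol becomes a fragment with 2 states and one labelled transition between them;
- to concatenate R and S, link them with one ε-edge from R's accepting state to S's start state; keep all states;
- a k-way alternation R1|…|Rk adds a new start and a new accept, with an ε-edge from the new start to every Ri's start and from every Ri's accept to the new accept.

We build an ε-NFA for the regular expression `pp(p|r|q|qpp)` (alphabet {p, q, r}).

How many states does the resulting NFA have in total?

18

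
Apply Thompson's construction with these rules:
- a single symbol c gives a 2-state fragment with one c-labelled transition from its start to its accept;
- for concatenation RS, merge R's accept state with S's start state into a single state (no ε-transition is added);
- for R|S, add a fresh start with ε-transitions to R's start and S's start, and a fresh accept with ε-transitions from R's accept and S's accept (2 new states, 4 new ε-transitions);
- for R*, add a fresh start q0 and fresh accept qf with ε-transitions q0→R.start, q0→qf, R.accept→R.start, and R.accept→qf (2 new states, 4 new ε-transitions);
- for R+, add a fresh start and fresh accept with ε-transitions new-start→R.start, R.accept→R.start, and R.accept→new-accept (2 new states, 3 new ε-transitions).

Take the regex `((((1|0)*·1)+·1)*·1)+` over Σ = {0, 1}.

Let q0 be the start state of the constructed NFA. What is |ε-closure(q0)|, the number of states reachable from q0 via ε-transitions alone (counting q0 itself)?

9

Let C(F) = |ε-closure(F.start)| within fragment F, and note whether F accepts ε. Symbol fragments have C = 1 and do not accept ε. Then:
  1|0 → |ε-closure| = 1 + 1 + 1 = 3 (the new accept is not ε-reachable since no branch accepts ε)
  (1|0)* → |ε-closure| = 1 (new start) + 3 (body) + 1 (new accept) = 5
  (1|0)*·1 → the left operand accepts ε, so the closure extends into the next operand (the shared merged state is already counted); |ε-closure| = 5 + (1−1) = 5
  ((1|0)*·1)+ → new start ε-reaches only the body's start; the new accept needs a symbol first: |ε-closure| = 1 + 5 = 6
  ((1|0)*·1)+·1 → same as the first factor's closure: |ε-closure| = 6
  (((1|0)*·1)+·1)* → new start has ε-edges to the inner start and to the new accept, so |ε-closure| = 2 + 6 = 8
  (((1|0)*·1)+·1)*·1 → the left operand accepts ε, so the closure extends into the next operand (the shared merged state is already counted); |ε-closure| = 8 + (1−1) = 8
  ((((1|0)*·1)+·1)*·1)+ → new start ε-reaches only the body's start; the new accept needs a symbol first: |ε-closure| = 1 + 8 = 9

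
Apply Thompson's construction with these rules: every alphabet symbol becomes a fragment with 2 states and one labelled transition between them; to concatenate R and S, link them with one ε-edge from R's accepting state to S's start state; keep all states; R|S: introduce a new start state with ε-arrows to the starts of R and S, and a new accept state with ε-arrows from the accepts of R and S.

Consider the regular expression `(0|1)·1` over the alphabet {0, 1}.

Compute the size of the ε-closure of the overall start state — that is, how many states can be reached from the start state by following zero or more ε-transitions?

Let C(F) = |ε-closure(F.start)| within fragment F, and note whether F accepts ε. Symbol fragments have C = 1 and do not accept ε. Then:
  0|1 → new start ε-reaches every alternative's start; none of them accept ε, so the new accept is not reached: |ε-closure| = 1 + 1 + 1 = 3
  (0|1)·1 → same as the first factor's closure: |ε-closure| = 3

3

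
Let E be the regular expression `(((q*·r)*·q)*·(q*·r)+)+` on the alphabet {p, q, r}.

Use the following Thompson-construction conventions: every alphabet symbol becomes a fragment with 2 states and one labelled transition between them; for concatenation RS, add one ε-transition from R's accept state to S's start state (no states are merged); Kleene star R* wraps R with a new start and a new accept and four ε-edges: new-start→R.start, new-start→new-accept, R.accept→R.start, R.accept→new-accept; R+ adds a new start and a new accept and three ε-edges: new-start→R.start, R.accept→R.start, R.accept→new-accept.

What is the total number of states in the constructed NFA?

Recursing over subexpressions:
Each of the 5 symbol leaves contributes a 2-state fragment.
  q* — 4 states
  q*·r — 6 states
  (q*·r)* — 8 states
  (q*·r)*·q — 10 states
  ((q*·r)*·q)* — 12 states
  q* — 4 states
  q*·r — 6 states
  (q*·r)+ — 8 states
  ((q*·r)*·q)*·(q*·r)+ — 20 states
  (((q*·r)*·q)*·(q*·r)+)+ — 22 states

22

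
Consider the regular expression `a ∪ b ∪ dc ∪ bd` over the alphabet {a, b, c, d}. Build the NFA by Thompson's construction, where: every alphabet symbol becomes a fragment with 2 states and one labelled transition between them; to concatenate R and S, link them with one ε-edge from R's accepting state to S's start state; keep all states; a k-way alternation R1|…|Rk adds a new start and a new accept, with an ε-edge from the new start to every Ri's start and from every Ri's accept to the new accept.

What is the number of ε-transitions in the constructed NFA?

Building bottom-up:
Each of the 6 symbol leaves contributes 0 ε-transitions.
  dc → 1 ε-transition
  bd → 1 ε-transition
  a ∪ b ∪ dc ∪ bd → 10 ε-transitions

10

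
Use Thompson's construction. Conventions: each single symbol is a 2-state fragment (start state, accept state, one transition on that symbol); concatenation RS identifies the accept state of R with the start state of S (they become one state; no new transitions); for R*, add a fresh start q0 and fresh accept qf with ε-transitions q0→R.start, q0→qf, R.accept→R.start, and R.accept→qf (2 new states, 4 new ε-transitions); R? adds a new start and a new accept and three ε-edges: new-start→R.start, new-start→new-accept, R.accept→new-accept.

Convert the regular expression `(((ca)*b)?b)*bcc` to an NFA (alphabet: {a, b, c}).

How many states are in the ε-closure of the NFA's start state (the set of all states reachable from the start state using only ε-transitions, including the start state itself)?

Work bottom-up. For each fragment F, track |ε-closure(F.start)| and whether F's accept lies in that closure (i.e. whether F accepts ε). A single-symbol fragment has closure size 1 and does not accept ε.
  ca → C equals the left operand's closure size = 1 (its accept is not ε-reachable, so the closure stops there)
  (ca)* → C = 1 (new start) + 1 (body) + 1 (new accept) = 3
  (ca)*b → the left operand accepts ε, so the closure extends into the next operand (the shared merged state is already counted); C = 3 + (1−1) = 3
  ((ca)*b)? → C = 1 (new start) + 3 (body) + 1 (new accept, via ε) = 5
  ((ca)*b)?b → the left operand accepts ε, so the closure extends into the next operand (the shared merged state is already counted); C = 5 + (1−1) = 5
  (((ca)*b)?b)* → the star's fresh start ε-reaches both the body's start and the fresh accept: C = 2 + 5 = 7
  (((ca)*b)?b)*bcc → the left operand accepts ε, so the closure extends into the next operand (the shared merged state is already counted); C = 7 + (1−1) = 7

7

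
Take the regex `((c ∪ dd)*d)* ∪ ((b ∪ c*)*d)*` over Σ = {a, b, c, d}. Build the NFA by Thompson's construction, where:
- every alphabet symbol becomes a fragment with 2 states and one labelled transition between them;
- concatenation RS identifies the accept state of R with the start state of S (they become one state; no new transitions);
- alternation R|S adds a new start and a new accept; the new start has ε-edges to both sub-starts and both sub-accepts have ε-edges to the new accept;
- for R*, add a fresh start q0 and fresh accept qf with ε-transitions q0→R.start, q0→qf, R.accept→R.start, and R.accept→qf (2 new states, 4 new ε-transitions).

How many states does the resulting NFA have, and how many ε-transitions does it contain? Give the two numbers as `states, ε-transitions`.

27, 32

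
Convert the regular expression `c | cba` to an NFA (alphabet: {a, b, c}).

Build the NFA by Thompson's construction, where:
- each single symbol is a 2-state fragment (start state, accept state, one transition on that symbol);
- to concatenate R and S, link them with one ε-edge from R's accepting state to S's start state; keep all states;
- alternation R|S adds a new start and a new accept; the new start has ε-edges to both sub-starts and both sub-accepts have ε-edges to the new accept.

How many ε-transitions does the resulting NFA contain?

6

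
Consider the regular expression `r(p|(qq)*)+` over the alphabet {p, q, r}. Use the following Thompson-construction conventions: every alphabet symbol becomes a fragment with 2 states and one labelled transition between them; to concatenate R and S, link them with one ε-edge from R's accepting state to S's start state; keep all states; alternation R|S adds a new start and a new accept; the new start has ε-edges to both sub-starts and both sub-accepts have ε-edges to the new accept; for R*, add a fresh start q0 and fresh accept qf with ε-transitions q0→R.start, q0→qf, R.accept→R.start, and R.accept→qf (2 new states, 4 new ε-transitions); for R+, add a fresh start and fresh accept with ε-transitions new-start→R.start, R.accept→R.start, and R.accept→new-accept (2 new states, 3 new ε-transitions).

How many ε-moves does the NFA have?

13

By structural recursion:
Each of the 4 symbol leaves contributes 0 ε-transitions.
  qq = 1 ε-transition
  (qq)* = 5 ε-transitions
  p|(qq)* = 9 ε-transitions
  (p|(qq)*)+ = 12 ε-transitions
  r(p|(qq)*)+ = 13 ε-transitions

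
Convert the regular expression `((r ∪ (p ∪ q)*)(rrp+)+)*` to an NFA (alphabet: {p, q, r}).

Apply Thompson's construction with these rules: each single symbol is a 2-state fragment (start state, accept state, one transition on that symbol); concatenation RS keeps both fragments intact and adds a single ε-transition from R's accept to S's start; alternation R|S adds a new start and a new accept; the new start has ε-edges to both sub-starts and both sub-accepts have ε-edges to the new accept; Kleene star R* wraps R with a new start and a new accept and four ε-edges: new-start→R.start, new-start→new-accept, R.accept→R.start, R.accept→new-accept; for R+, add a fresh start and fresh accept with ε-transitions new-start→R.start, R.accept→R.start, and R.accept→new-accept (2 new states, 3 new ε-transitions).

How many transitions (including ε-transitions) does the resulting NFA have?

31

By structural recursion:
Each of the 6 symbol leaves contributes 1 transition (1 symbol, 0 ε).
  p ∪ q → 6 transitions (2 symbol, 4 ε)
  (p ∪ q)* → 10 transitions (2 symbol, 8 ε)
  r ∪ (p ∪ q)* → 15 transitions (3 symbol, 12 ε)
  p+ → 4 transitions (1 symbol, 3 ε)
  rrp+ → 8 transitions (3 symbol, 5 ε)
  (rrp+)+ → 11 transitions (3 symbol, 8 ε)
  (r ∪ (p ∪ q)*)(rrp+)+ → 27 transitions (6 symbol, 21 ε)
  ((r ∪ (p ∪ q)*)(rrp+)+)* → 31 transitions (6 symbol, 25 ε)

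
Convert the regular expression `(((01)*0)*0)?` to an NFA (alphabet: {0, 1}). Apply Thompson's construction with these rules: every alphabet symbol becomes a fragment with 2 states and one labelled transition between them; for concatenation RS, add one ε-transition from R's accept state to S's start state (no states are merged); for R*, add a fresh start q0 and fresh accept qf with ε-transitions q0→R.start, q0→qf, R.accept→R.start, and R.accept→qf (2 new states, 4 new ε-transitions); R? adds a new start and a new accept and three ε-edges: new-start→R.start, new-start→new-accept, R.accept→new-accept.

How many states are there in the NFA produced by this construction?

Bottom-up over the parse tree:
Each of the 4 symbol leaves contributes a 2-state fragment.
  01 : 4 states
  (01)* : 6 states
  (01)*0 : 8 states
  ((01)*0)* : 10 states
  ((01)*0)*0 : 12 states
  (((01)*0)*0)? : 14 states

14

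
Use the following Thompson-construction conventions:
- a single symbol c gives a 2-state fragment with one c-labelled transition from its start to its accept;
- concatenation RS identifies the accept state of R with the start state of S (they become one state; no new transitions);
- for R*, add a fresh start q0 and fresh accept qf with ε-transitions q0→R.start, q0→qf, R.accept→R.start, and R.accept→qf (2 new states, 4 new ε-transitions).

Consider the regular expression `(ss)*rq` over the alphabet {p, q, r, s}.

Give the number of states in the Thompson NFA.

Building bottom-up:
Each of the 4 symbol leaves contributes a 2-state fragment.
  ss : 3 states
  (ss)* : 5 states
  (ss)*rq : 7 states

7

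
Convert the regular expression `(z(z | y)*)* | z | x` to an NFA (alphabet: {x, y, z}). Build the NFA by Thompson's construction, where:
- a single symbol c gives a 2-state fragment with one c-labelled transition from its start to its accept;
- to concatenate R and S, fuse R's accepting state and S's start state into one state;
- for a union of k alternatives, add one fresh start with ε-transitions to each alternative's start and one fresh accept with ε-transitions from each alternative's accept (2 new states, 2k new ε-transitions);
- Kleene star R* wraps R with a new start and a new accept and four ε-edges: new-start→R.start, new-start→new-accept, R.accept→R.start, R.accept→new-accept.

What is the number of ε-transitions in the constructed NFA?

18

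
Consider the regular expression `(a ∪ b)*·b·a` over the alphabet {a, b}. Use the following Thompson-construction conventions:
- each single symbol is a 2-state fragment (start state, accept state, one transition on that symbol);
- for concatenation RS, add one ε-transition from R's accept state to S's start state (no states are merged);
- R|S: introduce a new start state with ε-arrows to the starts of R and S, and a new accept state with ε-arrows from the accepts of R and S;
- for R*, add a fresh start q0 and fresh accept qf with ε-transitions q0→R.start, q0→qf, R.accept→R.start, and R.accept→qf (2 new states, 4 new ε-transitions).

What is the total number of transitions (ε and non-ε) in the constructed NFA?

Bottom-up over the parse tree:
Each of the 4 symbol leaves contributes 1 transition (1 symbol, 0 ε).
  a ∪ b → 6 transitions (2 symbol, 4 ε)
  (a ∪ b)* → 10 transitions (2 symbol, 8 ε)
  (a ∪ b)*·b·a → 14 transitions (4 symbol, 10 ε)

14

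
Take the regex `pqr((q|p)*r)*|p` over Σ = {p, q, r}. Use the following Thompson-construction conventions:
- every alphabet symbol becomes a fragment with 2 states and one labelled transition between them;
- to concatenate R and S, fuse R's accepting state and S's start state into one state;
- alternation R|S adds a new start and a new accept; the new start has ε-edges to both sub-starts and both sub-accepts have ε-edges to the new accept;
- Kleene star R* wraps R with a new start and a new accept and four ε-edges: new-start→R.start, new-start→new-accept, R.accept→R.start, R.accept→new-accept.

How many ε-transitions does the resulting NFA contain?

16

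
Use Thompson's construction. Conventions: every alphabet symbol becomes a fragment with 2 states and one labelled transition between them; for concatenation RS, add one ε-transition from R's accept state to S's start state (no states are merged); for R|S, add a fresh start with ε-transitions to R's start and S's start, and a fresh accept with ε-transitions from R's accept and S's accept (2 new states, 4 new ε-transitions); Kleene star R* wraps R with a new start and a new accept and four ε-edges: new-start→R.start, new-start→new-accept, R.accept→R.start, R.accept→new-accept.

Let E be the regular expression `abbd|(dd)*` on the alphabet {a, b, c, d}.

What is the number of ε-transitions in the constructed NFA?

Building bottom-up:
Each of the 6 symbol leaves contributes 0 ε-transitions.
  abbd : 3 ε-transitions
  dd : 1 ε-transition
  (dd)* : 5 ε-transitions
  abbd|(dd)* : 12 ε-transitions

12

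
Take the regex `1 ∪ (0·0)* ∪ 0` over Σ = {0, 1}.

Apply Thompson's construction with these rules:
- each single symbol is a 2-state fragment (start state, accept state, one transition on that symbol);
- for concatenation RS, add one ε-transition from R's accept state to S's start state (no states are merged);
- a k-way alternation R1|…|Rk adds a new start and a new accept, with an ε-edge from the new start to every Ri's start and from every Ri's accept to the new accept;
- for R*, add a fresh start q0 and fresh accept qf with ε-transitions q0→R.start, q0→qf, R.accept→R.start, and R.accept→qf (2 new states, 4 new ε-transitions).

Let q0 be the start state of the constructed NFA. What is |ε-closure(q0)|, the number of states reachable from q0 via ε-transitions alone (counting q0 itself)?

Let C(F) = |ε-closure(F.start)| within fragment F, and note whether F accepts ε. Symbol fragments have C = 1 and do not accept ε. Then:
  0·0 → |closure| equals the left operand's closure size = 1 (its accept is not ε-reachable, so the closure stops there)
  (0·0)* → |closure| = 1 (new start) + 1 (body) + 1 (new accept) = 3
  1 ∪ (0·0)* ∪ 0 → |closure| = 1 (new start) + (1 + 3 + 1) + 1 (new accept, since some branch ε-reaches its own accept) = 7

7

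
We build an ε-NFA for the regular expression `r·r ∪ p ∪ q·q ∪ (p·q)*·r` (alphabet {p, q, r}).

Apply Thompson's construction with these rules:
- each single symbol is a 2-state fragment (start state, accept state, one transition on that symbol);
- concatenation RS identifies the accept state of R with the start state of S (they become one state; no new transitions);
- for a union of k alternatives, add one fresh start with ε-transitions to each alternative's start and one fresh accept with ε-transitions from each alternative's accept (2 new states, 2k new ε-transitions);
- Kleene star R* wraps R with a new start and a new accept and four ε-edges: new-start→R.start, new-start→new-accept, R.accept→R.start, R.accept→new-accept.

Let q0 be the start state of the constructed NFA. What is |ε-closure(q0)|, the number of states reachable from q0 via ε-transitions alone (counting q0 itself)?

Compute the ε-closure size of each fragment's start state recursively; a symbol fragment's start has no outgoing ε-edge, so its closure is just itself (size 1).
  r·r : |ε-closure| equals the left operand's closure size = 1 (its accept is not ε-reachable, so the closure stops there)
  q·q : |ε-closure| equals the left operand's closure size = 1 (its accept is not ε-reachable, so the closure stops there)
  p·q : same as the first factor's closure: |ε-closure| = 1
  (p·q)* : new start has ε-edges to the inner start and to the new accept, so |ε-closure| = 2 + 1 = 3
  (p·q)*·r : |ε-closure| = 3 + (1−1) = 3 (closure spills across the concat boundary because the left factor accepts ε)
  r·r ∪ p ∪ q·q ∪ (p·q)*·r : |ε-closure| = 1 + 1 + 1 + 1 + 3 = 7 (the new accept is not ε-reachable since no branch accepts ε)

7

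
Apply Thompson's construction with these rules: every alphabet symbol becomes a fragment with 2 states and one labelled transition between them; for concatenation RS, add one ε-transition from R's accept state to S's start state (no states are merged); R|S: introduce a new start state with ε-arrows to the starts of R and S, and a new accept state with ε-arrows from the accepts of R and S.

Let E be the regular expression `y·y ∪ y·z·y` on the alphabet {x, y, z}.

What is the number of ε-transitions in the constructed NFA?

Recursing over subexpressions:
Each of the 5 symbol leaves contributes 0 ε-transitions.
  y·y = 1 ε-transition
  y·z·y = 2 ε-transitions
  y·y ∪ y·z·y = 7 ε-transitions

7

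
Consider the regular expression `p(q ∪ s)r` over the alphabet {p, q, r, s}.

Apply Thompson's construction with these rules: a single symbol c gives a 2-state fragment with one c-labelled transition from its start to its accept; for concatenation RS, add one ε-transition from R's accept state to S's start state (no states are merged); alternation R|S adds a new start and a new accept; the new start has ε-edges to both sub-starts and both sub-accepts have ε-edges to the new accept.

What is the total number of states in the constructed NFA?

10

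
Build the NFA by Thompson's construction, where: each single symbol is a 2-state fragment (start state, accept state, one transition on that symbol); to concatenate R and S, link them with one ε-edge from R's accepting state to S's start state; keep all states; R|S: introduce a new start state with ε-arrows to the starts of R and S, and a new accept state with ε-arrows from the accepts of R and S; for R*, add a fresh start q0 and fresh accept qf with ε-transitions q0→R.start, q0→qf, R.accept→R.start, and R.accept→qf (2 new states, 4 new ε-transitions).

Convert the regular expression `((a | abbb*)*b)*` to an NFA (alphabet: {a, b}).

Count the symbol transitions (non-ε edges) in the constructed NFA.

Recursing over subexpressions:
Each of the 6 symbol leaves contributes exactly 1 symbol transition.
  b* : 1 symbol transition
  abbb* : 4 symbol transitions
  a | abbb* : 5 symbol transitions
  (a | abbb*)* : 5 symbol transitions
  (a | abbb*)*b : 6 symbol transitions
  ((a | abbb*)*b)* : 6 symbol transitions

6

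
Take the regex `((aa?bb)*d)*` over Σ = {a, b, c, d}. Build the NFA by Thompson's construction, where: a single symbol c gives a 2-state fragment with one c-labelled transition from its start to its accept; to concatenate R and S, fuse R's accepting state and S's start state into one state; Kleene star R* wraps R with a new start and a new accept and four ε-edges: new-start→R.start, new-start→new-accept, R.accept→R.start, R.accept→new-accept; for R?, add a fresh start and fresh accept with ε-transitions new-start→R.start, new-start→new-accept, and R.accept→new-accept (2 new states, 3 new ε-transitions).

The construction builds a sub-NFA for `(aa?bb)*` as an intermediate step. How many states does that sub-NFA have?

Fragment for `(aa?bb)*`:
Each of the 4 symbol leaves contributes a 2-state fragment.
  a? = 4 states
  aa?bb = 7 states
  (aa?bb)* = 9 states

9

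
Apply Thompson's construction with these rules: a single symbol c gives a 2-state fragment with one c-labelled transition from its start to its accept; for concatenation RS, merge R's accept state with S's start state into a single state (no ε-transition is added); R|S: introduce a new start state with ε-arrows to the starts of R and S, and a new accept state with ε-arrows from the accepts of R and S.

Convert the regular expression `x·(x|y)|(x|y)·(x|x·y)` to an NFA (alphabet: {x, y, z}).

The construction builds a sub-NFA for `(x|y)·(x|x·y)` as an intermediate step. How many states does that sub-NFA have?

12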